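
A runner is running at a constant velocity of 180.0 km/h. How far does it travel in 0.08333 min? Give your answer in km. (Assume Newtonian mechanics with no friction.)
d = vt (with unit conversion) = 0.25 km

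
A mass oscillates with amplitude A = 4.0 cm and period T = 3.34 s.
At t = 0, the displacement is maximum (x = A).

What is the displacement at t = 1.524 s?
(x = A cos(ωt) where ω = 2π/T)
ω = 2π/T = 2π/3.34 = 1.881 rad/s
x = A cos(ωt) = 4.0×cos(1.881×1.524) = -3.85 cm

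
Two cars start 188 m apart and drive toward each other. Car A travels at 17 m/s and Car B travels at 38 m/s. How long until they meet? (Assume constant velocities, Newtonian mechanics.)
Combined speed: v_combined = 17 + 38 = 55 m/s
Time to meet: t = d/55 = 188/55 = 3.42 s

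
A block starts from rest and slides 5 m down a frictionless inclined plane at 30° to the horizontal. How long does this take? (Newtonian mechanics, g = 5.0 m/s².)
a = g sin(θ) = 5.0 × sin(30°) = 2.5 m/s²
t = √(2d/a) = √(2 × 5 / 2.5) = 2.0 s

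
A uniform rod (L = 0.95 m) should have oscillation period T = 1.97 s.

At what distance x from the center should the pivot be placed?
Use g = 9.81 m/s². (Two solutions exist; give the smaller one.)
T = 2π√((L²/12 + x²)/(gx)). Let c = T²g/(4π²) = 0.9644.
x² − cx + L²/12 = 0 → x = (c − √(c² − L²/3))/2 = 0.08558 m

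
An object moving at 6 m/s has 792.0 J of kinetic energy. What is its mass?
KE = ½mv² → m = 2KE/v² = 2×792.0/6² = 44.0 kg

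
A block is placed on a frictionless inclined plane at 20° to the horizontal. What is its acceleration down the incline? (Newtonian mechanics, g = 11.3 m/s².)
a = g sin(θ) = 11.3 × sin(20°) = 11.3 × 0.342 = 3.86 m/s²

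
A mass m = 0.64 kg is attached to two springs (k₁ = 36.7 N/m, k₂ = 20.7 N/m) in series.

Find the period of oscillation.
k_eq = k₁k₂/(k₁+k₂) = 13.24 N/m
T = 2π√(m/k_eq) = 2π√(0.64/13.24) = 1.382 s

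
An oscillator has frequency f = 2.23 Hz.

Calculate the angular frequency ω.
ω = 2πf = 2π×2.23 = 14.01 rad/s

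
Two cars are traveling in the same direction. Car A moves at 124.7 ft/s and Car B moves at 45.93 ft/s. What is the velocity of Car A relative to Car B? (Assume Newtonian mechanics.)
v_rel = v_A - v_B = 124.7 - 45.93 = 78.77 ft/s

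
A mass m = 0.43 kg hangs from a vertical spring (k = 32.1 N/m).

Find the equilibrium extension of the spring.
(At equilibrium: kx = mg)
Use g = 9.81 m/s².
x_eq = mg/k = 0.43×9.81/32.1 = 0.1314 m = 13.14 cm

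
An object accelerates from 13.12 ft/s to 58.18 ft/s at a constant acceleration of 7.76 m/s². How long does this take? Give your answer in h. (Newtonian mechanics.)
t = (v - v₀)/a (with unit conversion) = 0.0004916 h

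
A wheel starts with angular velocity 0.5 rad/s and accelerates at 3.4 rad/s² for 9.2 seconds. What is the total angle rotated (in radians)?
θ = ω₀t + ½αt² = 0.5×9.2 + ½×3.4×9.2² = 148.49 rad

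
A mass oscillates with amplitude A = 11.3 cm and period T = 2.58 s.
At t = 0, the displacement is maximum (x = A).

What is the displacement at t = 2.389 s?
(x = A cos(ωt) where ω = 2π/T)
ω = 2π/T = 2π/2.58 = 2.435 rad/s
x = A cos(ωt) = 11.3×cos(2.435×2.389) = 10.1 cm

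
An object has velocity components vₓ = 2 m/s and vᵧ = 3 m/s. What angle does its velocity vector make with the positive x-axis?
θ = arctan(vᵧ/vₓ) = arctan(3/2) = 56.31°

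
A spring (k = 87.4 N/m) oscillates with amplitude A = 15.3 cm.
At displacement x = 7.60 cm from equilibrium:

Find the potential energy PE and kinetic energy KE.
E_total = ½kA² = ½×87.4×(0.153)² = 1.023 J
PE = ½kx² = ½×87.4×(0.076)² = 0.2524 J
KE = E_total − PE = 0.7706 J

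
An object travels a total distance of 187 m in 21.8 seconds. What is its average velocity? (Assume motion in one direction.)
v_avg = Δd / Δt = 187 / 21.8 = 8.58 m/s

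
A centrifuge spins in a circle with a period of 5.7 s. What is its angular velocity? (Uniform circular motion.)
ω = 2π/T = 2π/5.7 = 1.1023 rad/s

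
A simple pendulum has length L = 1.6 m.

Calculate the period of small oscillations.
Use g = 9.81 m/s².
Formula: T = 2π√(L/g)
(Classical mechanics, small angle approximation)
T = 2π√(L/g) = 2π√(1.6/9.81) = 2.537 s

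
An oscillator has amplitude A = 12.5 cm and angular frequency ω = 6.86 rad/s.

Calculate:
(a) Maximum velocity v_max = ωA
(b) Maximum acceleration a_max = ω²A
v_max = ωA = 6.86×0.125 = 0.8575 m/s
a_max = ω²A = 6.86²×0.125 = 5.882 m/s²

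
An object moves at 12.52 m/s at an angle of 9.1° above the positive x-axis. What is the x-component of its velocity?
vₓ = v cos(θ) = 12.52 × cos(9.1°) = 12.36 m/s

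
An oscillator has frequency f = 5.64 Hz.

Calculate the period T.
T = 1/f = 1/5.64 = 0.1773 s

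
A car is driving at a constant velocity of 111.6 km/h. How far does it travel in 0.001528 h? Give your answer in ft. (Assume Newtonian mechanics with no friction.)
d = vt (with unit conversion) = 559.5 ft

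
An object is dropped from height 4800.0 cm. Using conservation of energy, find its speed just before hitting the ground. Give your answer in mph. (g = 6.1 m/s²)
mgh = ½mv² → v = √(2gh) = √(2×6.1×48) = 24.2 m/s = 54.13 mph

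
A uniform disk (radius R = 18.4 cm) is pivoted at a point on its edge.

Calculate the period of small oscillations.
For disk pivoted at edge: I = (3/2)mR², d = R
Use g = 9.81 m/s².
I/m = (3/2)R² = 0.05078 m²; d = R = 0.184 m
T = 2π√((3/2)R²/(gR)) = 2π√(3R/(2g)) = 1.054 s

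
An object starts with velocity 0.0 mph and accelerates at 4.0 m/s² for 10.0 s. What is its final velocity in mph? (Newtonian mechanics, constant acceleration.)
v = v₀ + at (with unit conversion) = 89.48 mph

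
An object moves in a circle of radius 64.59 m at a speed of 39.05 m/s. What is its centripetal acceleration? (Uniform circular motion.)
a_c = v²/r = 39.05²/64.59 = 1524.9/64.59 = 23.61 m/s²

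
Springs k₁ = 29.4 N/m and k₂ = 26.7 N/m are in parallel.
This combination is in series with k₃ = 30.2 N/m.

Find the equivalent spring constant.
k₁₂ = k₁ + k₂ = 56.1 N/m (parallel)
1/k_eq = 1/k₁₂ + 1/k₃ → k_eq = 19.63 N/m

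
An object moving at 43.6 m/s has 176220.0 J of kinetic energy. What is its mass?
KE = ½mv² → m = 2KE/v² = 2×176220.0/43.6² = 185.4 kg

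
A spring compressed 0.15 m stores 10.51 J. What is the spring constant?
PE = ½kx² → k = 2PE/x² = 2×10.51/0.15² = 934.2 N/m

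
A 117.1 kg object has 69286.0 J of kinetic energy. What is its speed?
KE = ½mv² → v = √(2KE/m) = √(2×69286.0/117.1) = 34.4 m/s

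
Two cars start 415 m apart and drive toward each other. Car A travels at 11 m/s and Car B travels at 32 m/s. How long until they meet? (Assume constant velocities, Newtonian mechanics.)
Combined speed: v_combined = 11 + 32 = 43 m/s
Time to meet: t = d/43 = 415/43 = 9.65 s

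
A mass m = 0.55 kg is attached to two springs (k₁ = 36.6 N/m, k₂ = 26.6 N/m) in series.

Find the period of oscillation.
k_eq = k₁k₂/(k₁+k₂) = 15.4 N/m
T = 2π√(m/k_eq) = 2π√(0.55/15.4) = 1.187 s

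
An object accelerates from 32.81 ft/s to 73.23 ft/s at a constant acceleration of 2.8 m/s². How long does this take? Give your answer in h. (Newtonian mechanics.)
t = (v - v₀)/a (with unit conversion) = 0.001222 h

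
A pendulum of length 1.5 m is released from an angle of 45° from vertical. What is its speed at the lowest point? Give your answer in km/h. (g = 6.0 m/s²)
h = L(1 − cosθ) = 1.5×(1 − cos45°) = 0.4393 m
v = √(2gh) = √(2×6.0×0.4393) = 2.296 m/s = 8.266 km/h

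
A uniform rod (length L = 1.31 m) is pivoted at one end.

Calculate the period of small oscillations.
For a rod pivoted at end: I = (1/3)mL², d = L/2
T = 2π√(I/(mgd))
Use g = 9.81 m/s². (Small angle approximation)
I/m = (1/3)L² = 0.572 m²; d = L/2 = 0.655 m
T = 2π√(I/(mgd)) = 2π√(0.572/(9.81×0.655)) = 1.875 s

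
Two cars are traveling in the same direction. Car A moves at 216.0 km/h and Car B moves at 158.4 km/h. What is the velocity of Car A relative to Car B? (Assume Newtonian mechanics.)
v_rel = v_A - v_B = 216.0 - 158.4 = 57.6 km/h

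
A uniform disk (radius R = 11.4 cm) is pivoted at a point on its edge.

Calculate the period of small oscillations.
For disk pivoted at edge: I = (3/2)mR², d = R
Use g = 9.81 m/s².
I/m = (3/2)R² = 0.01949 m²; d = R = 0.114 m
T = 2π√((3/2)R²/(gR)) = 2π√(3R/(2g)) = 0.8296 s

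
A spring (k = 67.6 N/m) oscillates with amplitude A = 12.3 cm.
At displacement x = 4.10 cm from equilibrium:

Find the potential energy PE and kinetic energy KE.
E_total = ½kA² = ½×67.6×(0.123)² = 0.5114 J
PE = ½kx² = ½×67.6×(0.041)² = 0.05682 J
KE = E_total − PE = 0.4545 J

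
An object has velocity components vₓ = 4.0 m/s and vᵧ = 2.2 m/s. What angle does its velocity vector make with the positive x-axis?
θ = arctan(vᵧ/vₓ) = arctan(2.2/4.0) = 28.81°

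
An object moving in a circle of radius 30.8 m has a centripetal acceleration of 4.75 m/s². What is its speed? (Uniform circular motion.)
v = √(a_c × r) = √(4.75 × 30.8) = 12.1 m/s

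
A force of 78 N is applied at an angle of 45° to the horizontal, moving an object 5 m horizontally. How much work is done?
W = Fd cosθ = 78×5×cos(45°) = 275.77 J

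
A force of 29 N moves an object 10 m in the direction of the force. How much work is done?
W = Fd = 29×10 = 290.0 J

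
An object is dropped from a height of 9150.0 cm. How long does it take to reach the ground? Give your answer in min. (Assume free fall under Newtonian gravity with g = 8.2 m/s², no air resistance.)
t = √(2h/g) (with unit conversion) = 0.07873 min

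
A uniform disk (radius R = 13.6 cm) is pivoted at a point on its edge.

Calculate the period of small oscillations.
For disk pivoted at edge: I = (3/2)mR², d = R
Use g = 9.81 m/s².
I/m = (3/2)R² = 0.02774 m²; d = R = 0.136 m
T = 2π√((3/2)R²/(gR)) = 2π√(3R/(2g)) = 0.9061 s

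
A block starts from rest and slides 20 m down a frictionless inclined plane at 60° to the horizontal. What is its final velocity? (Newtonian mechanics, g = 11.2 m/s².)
a = g sin(θ) = 11.2 × sin(60°) = 9.7 m/s²
v = √(2ad) = √(2 × 9.7 × 20) = 19.7 m/s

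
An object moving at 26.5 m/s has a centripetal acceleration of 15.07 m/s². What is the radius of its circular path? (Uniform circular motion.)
r = v²/a_c = 26.5²/15.07 = 46.6 m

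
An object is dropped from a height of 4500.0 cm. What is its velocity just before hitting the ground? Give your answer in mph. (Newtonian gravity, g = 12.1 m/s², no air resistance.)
v = √(2gh) (with unit conversion) = 73.82 mph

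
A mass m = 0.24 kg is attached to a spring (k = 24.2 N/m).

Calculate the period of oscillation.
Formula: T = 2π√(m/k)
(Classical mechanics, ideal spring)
T = 2π√(m/k) = 2π√(0.24/24.2) = 0.6257 s; f = 1/T = 1.598 Hz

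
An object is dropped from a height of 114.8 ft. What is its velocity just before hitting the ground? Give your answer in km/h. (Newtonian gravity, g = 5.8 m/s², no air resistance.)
v = √(2gh) (with unit conversion) = 72.53 km/h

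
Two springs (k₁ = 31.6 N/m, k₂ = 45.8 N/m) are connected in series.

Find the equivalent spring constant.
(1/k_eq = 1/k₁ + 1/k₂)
1/k_eq = 1/31.6 + 1/45.8 = 0.05348; k_eq = 18.7 N/m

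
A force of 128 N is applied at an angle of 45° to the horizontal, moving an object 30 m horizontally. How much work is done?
W = Fd cosθ = 128×30×cos(45°) = 2715.3 J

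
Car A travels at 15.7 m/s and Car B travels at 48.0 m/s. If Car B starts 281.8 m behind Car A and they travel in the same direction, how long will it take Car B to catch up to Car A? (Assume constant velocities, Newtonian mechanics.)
Relative speed: v_rel = 48.0 - 15.7 = 32.3 m/s
Time to catch: t = d₀/v_rel = 281.8/32.3 = 8.72 s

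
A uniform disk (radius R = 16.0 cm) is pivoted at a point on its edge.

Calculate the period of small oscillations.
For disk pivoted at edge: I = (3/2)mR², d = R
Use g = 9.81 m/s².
I/m = (3/2)R² = 0.0384 m²; d = R = 0.16 m
T = 2π√((3/2)R²/(gR)) = 2π√(3R/(2g)) = 0.9828 s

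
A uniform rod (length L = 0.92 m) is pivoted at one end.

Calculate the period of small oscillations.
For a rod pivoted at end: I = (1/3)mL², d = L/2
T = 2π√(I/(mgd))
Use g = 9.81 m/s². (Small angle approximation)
I/m = (1/3)L² = 0.2821 m²; d = L/2 = 0.46 m
T = 2π√(I/(mgd)) = 2π√(0.2821/(9.81×0.46)) = 1.571 s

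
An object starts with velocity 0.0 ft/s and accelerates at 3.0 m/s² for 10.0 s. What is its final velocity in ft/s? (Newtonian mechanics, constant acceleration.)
v = v₀ + at (with unit conversion) = 98.43 ft/s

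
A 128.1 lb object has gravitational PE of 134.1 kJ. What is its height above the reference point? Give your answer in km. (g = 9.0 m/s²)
PE = mgh → h = PE/(mg) = 1.341e+05 J / (58.11 kg × 9.0 m/s²) = 256.4 m = 0.2564 km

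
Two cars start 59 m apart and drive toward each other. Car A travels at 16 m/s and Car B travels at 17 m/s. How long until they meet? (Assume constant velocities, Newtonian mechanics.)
Combined speed: v_combined = 16 + 17 = 33 m/s
Time to meet: t = d/33 = 59/33 = 1.79 s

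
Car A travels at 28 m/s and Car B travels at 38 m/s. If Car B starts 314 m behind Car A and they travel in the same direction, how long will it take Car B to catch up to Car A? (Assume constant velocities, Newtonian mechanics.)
Relative speed: v_rel = 38 - 28 = 10 m/s
Time to catch: t = d₀/v_rel = 314/10 = 31.4 s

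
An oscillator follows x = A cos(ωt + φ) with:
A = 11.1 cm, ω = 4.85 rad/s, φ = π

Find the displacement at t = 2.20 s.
x = A cos(ωt + φ) = 11.1×cos(4.85×2.2 + π) = 3.55 cm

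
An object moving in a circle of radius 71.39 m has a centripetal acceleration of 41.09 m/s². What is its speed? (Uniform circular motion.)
v = √(a_c × r) = √(41.09 × 71.39) = 54.16 m/s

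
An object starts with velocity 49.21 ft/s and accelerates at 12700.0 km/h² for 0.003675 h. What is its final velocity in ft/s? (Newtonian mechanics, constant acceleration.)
v = v₀ + at (with unit conversion) = 91.74 ft/s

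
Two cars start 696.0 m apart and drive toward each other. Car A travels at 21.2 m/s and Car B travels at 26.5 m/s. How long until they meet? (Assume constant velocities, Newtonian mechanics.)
Combined speed: v_combined = 21.2 + 26.5 = 47.7 m/s
Time to meet: t = d/47.7 = 696.0/47.7 = 14.59 s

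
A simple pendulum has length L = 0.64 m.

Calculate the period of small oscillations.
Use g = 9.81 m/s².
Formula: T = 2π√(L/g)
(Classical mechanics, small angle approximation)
T = 2π√(L/g) = 2π√(0.64/9.81) = 1.605 s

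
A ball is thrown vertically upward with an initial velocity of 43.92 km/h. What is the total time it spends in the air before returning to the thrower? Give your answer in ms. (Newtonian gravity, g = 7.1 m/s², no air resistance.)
t_total = 2v₀/g (with unit conversion) = 3437.0 ms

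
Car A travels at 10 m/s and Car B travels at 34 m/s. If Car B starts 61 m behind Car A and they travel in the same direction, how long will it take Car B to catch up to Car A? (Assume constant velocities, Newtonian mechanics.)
Relative speed: v_rel = 34 - 10 = 24 m/s
Time to catch: t = d₀/v_rel = 61/24 = 2.54 s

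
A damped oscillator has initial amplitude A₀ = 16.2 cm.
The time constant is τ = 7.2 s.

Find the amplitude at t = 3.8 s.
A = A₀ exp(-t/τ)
A = A₀ exp(−t/τ) = 16.2×exp(−3.8/7.2) = 9.557 cm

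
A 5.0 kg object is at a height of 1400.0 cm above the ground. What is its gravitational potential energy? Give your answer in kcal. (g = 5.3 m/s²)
PE = mgh = 5 kg × 5.3 m/s² × 14 m = 371 J = 0.08867 kcal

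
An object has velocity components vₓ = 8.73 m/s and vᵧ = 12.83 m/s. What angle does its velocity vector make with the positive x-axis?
θ = arctan(vᵧ/vₓ) = arctan(12.83/8.73) = 55.77°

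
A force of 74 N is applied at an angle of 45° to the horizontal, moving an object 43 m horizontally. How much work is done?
W = Fd cosθ = 74×43×cos(45°) = 2250.0 J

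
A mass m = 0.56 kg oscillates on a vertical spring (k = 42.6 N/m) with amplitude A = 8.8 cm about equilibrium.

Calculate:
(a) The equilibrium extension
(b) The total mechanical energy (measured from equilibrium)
x_eq = mg/k = 0.56×9.81/42.6 = 0.129 m = 12.9 cm
E = ½kA² = ½×42.6×(0.088)² = 0.1649 J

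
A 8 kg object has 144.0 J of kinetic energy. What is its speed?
KE = ½mv² → v = √(2KE/m) = √(2×144.0/8) = 6.0 m/s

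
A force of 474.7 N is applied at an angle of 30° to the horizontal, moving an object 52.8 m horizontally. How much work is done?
W = Fd cosθ = 474.7×52.8×cos(30°) = 21706.0 J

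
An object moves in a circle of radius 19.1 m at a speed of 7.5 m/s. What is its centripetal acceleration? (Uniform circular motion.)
a_c = v²/r = 7.5²/19.1 = 56.25/19.1 = 2.95 m/s²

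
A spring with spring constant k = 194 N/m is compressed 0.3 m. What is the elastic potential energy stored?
PE = ½kx² = ½×194×0.3² = 8.73 J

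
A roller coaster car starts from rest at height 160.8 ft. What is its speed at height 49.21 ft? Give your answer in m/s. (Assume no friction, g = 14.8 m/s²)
mgh₁ = ½mv₂² + mgh₂ → v₂ = √(2g(h₁−h₂)) = √(2×14.8×(49.01−15)) = 31.73 m/s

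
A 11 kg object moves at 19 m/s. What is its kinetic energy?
KE = ½mv² = ½×11×19² = 1985.5 J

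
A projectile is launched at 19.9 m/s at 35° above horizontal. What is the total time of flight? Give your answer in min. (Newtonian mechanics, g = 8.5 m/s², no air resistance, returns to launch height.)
T = 2v₀sin(θ)/g (with unit conversion) = 0.04476 min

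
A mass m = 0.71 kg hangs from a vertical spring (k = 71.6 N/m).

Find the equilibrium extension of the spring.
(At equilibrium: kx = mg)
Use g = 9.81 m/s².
x_eq = mg/k = 0.71×9.81/71.6 = 0.09728 m = 9.728 cm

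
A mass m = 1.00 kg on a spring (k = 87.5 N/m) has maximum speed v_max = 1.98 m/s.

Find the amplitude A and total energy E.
½mv²_max = ½kA² → A = v_max√(m/k) = 1.98×√(1.0/87.5) = 0.2117 m = 21.17 cm
E = ½mv²_max = ½×1.0×1.98² = 1.96 J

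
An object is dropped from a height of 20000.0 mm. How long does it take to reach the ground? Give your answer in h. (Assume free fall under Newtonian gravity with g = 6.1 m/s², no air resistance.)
t = √(2h/g) (with unit conversion) = 0.0007113 h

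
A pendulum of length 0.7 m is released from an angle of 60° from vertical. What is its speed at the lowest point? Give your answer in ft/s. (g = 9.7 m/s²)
h = L(1 − cosθ) = 0.7×(1 − cos60°) = 0.35 m
v = √(2gh) = √(2×9.7×0.35) = 2.606 m/s = 8.549 ft/s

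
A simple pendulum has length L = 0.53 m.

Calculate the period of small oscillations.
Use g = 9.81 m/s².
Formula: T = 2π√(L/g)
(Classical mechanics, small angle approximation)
T = 2π√(L/g) = 2π√(0.53/9.81) = 1.46 s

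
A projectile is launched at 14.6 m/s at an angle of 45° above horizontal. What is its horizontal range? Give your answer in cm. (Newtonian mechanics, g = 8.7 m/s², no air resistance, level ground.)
R = v₀² sin(2θ) / g (with unit conversion) = 2450.0 cm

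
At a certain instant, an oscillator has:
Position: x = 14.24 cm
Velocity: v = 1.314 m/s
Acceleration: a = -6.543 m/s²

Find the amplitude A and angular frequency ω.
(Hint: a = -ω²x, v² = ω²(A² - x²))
a = −ω²x → ω = √(|a|/x) = √(6.543/0.1424) = 6.778 rad/s
v² = ω²(A² − x²) → A = √(x² + v²/ω²) = √(0.1424² + 1.314²/6.778²) = 0.2405 m = 24.05 cm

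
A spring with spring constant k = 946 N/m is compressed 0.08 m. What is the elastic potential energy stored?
PE = ½kx² = ½×946×0.08² = 3.027 J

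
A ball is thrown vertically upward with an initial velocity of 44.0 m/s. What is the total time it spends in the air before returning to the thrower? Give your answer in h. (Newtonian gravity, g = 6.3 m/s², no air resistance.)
t_total = 2v₀/g (with unit conversion) = 0.00388 h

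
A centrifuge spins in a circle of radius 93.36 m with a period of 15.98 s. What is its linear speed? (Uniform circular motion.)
v = 2πr/T = 2π×93.36/15.98 = 36.71 m/s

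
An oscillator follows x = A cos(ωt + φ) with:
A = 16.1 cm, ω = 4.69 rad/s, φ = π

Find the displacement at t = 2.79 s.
x = A cos(ωt + φ) = 16.1×cos(4.69×2.79 + π) = -13.98 cm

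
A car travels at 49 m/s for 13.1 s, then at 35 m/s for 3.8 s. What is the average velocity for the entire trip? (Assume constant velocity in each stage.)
d₁ = v₁t₁ = 49 × 13.1 = 641.9 m
d₂ = v₂t₂ = 35 × 3.8 = 133 m
d_total = 774.9 m, t_total = 16.9 s
v_avg = d_total/t_total = 774.9/16.9 = 45.85 m/s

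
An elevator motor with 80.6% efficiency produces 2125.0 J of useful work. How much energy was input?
W_in = W_out/η = 2125.0/0.806 = 2636.5 J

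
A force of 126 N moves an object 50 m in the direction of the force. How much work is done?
W = Fd = 126×50 = 6300.0 J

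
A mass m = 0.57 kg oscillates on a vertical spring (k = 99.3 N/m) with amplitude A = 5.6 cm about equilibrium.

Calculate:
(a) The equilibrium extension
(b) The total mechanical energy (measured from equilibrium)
x_eq = mg/k = 0.57×9.81/99.3 = 0.05631 m = 5.631 cm
E = ½kA² = ½×99.3×(0.056)² = 0.1557 J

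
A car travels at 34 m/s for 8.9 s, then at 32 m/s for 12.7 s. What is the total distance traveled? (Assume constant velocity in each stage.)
d₁ = v₁t₁ = 34 × 8.9 = 302.6 m
d₂ = v₂t₂ = 32 × 12.7 = 406.4 m
d_total = 302.6 + 406.4 = 709.0 m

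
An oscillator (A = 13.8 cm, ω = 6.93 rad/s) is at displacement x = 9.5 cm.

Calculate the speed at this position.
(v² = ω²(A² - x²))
v = ω√(A² − x²) = 6.93×√(0.138² − 0.095²) = 0.6937 m/s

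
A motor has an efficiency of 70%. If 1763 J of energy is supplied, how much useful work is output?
W_out = η × W_in = 0.7 × 1763 = 1234.1 J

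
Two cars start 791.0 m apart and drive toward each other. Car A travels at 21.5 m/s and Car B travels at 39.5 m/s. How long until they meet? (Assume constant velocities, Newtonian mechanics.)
Combined speed: v_combined = 21.5 + 39.5 = 61 m/s
Time to meet: t = d/61 = 791.0/61 = 12.97 s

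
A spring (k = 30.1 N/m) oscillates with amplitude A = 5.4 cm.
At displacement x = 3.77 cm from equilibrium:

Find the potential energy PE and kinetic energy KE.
E_total = ½kA² = ½×30.1×(0.054)² = 0.04389 J
PE = ½kx² = ½×30.1×(0.0377)² = 0.02139 J
KE = E_total − PE = 0.0225 J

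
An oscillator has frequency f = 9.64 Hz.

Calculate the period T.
T = 1/f = 1/9.64 = 0.1037 s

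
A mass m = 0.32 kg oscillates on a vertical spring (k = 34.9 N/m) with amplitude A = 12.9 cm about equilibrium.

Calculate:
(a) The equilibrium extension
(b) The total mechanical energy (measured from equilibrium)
x_eq = mg/k = 0.32×9.81/34.9 = 0.08995 m = 8.995 cm
E = ½kA² = ½×34.9×(0.129)² = 0.2904 J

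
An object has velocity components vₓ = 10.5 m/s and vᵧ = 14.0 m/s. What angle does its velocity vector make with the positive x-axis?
θ = arctan(vᵧ/vₓ) = arctan(14.0/10.5) = 53.13°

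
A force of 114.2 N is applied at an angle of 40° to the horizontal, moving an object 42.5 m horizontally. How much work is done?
W = Fd cosθ = 114.2×42.5×cos(40°) = 3718.0 J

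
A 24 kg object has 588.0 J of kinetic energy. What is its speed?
KE = ½mv² → v = √(2KE/m) = √(2×588.0/24) = 7.0 m/s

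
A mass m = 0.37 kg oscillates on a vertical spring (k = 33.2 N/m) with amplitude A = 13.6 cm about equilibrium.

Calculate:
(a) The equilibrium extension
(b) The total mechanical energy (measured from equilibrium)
x_eq = mg/k = 0.37×9.81/33.2 = 0.1093 m = 10.93 cm
E = ½kA² = ½×33.2×(0.136)² = 0.307 J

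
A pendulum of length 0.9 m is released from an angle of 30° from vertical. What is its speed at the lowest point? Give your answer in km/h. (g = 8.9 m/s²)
h = L(1 − cosθ) = 0.9×(1 − cos30°) = 0.1206 m
v = √(2gh) = √(2×8.9×0.1206) = 1.465 m/s = 5.274 km/h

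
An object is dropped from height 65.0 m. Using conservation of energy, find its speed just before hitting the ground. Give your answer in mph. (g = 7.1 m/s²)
mgh = ½mv² → v = √(2gh) = √(2×7.1×65) = 30.38 m/s = 67.96 mph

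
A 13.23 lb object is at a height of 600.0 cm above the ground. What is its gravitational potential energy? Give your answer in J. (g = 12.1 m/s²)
PE = mgh = 6.001 kg × 12.1 m/s² × 6 m = 435.7 J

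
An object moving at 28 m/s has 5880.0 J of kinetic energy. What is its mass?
KE = ½mv² → m = 2KE/v² = 2×5880.0/28² = 15.0 kg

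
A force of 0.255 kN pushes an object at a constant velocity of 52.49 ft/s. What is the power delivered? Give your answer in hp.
P = Fv = 255 N × 16 m/s = 4080 W = 5.471 hp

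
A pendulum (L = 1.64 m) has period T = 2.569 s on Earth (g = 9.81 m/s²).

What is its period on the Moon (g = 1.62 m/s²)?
T = 2π√(L/g), so T_moon/T_earth = √(g_earth/g_moon)
T_moon = 2π√(1.64/1.62) = 6.322 s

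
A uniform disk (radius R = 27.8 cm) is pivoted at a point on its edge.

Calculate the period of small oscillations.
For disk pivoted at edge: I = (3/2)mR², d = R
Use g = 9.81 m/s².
I/m = (3/2)R² = 0.1159 m²; d = R = 0.278 m
T = 2π√((3/2)R²/(gR)) = 2π√(3R/(2g)) = 1.295 s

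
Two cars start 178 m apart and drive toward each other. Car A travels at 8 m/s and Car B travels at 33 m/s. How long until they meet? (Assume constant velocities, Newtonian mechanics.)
Combined speed: v_combined = 8 + 33 = 41 m/s
Time to meet: t = d/41 = 178/41 = 4.34 s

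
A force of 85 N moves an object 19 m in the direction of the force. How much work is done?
W = Fd = 85×19 = 1615.0 J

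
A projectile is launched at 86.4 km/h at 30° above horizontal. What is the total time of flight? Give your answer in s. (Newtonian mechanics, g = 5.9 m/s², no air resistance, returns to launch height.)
T = 2v₀sin(θ)/g (with unit conversion) = 4.068 s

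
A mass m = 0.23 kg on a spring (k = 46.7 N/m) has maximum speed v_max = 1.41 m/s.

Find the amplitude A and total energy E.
½mv²_max = ½kA² → A = v_max√(m/k) = 1.41×√(0.23/46.7) = 0.09895 m = 9.895 cm
E = ½mv²_max = ½×0.23×1.41² = 0.2286 J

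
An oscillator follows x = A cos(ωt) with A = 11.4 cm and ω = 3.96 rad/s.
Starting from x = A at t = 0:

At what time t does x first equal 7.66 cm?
cos(ωt) = x/A = 7.66/11.4 = 0.6719
ωt = arccos(0.6719) = 0.834 rad
t = 0.834/3.96 = 0.2106 s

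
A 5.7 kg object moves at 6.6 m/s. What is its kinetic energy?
KE = ½mv² = ½×5.7×6.6² = 124.146 J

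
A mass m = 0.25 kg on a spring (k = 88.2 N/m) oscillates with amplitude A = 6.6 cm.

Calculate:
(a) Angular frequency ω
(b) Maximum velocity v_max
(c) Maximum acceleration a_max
ω = √(k/m) = √(88.2/0.25) = 18.78 rad/s
v_max = ωA = 18.78×0.066 = 1.24 m/s
a_max = ω²A = 18.78²×0.066 = 23.28 m/s²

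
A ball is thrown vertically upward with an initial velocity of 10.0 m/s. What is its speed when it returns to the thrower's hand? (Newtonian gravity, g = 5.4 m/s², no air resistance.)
By conservation of energy, the ball returns at the same speed = 10.0 m/s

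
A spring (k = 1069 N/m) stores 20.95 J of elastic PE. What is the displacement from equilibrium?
PE = ½kx² → x = √(2PE/k) = √(2×20.95/1069) = 0.198 m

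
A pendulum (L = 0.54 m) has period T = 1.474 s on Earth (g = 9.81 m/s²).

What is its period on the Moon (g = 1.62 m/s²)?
T = 2π√(L/g), so T_moon/T_earth = √(g_earth/g_moon)
T_moon = 2π√(0.54/1.62) = 3.628 s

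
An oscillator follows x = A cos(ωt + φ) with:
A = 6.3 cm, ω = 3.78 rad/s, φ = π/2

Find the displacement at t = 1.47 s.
x = A cos(ωt + φ) = 6.3×cos(3.78×1.47 + π/2) = 4.185 cm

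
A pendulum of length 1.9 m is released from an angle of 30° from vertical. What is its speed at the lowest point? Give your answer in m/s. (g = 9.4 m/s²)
h = L(1 − cosθ) = 1.9×(1 − cos30°) = 0.2546 m
v = √(2gh) = √(2×9.4×0.2546) = 2.188 m/s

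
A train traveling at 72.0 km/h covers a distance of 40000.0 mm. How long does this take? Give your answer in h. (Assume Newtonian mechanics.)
t = d/v (with unit conversion) = 0.0005556 h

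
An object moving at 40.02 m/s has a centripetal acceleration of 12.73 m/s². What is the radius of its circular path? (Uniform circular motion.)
r = v²/a_c = 40.02²/12.73 = 125.81 m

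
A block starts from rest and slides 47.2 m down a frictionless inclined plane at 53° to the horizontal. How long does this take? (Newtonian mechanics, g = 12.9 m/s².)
a = g sin(θ) = 12.9 × sin(53°) = 10.3 m/s²
t = √(2d/a) = √(2 × 47.2 / 10.3) = 3.03 s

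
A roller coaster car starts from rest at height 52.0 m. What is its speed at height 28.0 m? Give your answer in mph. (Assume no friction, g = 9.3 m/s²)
mgh₁ = ½mv₂² + mgh₂ → v₂ = √(2g(h₁−h₂)) = √(2×9.3×(52−28)) = 21.13 m/s = 47.26 mph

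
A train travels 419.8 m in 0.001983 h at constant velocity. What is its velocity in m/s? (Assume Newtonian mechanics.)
v = d/t (with unit conversion) = 58.81 m/s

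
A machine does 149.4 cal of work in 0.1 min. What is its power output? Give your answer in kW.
P = W/t = 625.1 J / 6 s = 104.2 W = 0.1042 kW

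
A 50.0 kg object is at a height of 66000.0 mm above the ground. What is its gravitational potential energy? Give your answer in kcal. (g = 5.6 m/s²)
PE = mgh = 50 kg × 5.6 m/s² × 66 m = 1.848e+04 J = 4.417 kcal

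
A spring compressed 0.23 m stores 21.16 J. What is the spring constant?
PE = ½kx² → k = 2PE/x² = 2×21.16/0.23² = 800.0 N/m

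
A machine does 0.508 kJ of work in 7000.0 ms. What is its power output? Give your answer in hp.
P = W/t = 508 J / 7 s = 72.57 W = 0.09732 hp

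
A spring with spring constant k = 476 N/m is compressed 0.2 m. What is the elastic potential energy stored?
PE = ½kx² = ½×476×0.2² = 9.52 J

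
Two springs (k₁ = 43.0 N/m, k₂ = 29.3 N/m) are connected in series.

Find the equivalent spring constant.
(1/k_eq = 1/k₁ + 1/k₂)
1/k_eq = 1/43.0 + 1/29.3 = 0.057386; k_eq = 17.43 N/m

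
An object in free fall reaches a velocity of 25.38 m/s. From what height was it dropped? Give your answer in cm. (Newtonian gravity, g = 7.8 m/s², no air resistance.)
h = v²/(2g) (with unit conversion) = 4129.0 cm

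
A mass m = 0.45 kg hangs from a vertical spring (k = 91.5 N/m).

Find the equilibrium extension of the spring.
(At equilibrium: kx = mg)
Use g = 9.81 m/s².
x_eq = mg/k = 0.45×9.81/91.5 = 0.04825 m = 4.825 cm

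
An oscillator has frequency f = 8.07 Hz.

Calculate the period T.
T = 1/f = 1/8.07 = 0.1239 s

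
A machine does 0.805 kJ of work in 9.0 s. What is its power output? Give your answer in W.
P = W/t = 805 J / 9 s = 89.44 W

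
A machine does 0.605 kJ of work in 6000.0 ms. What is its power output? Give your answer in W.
P = W/t = 605 J / 6 s = 100.8 W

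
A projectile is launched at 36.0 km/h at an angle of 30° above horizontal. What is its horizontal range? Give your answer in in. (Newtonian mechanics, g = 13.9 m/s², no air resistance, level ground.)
R = v₀² sin(2θ) / g (with unit conversion) = 245.3 in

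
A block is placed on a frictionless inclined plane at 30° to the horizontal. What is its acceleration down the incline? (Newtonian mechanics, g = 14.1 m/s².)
a = g sin(θ) = 14.1 × sin(30°) = 14.1 × 0.5 = 7.05 m/s²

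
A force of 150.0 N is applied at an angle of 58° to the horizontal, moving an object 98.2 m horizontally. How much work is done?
W = Fd cosθ = 150.0×98.2×cos(58°) = 7805.7 J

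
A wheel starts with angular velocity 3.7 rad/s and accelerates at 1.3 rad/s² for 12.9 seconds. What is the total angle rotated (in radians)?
θ = ω₀t + ½αt² = 3.7×12.9 + ½×1.3×12.9² = 155.9 rad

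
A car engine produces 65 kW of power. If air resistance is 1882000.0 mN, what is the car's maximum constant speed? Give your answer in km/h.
P = Fv → v = P/F = 65000 W / 1882 N = 34.54 m/s = 124.3 km/h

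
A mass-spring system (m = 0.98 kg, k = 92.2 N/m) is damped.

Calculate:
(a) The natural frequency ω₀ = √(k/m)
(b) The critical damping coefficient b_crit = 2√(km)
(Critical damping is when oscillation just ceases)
ω₀ = √(k/m) = √(92.2/0.98) = 9.7 rad/s
b_crit = 2√(km) = 2√(92.2×0.98) = 19.01 kg/s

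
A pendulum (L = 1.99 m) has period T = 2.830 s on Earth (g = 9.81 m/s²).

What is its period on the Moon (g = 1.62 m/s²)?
T = 2π√(L/g), so T_moon/T_earth = √(g_earth/g_moon)
T_moon = 2π√(1.99/1.62) = 6.964 s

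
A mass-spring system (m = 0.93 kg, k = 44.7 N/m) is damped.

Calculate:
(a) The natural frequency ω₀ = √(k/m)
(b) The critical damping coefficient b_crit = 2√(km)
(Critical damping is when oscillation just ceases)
ω₀ = √(k/m) = √(44.7/0.93) = 6.933 rad/s
b_crit = 2√(km) = 2√(44.7×0.93) = 12.9 kg/s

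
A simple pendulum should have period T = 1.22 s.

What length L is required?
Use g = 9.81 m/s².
T = 2π√(L/g) → L = g(T/2π)² = 9.81×(1.22/2π)² = 0.3699 m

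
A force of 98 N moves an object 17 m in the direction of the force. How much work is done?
W = Fd = 98×17 = 1666.0 J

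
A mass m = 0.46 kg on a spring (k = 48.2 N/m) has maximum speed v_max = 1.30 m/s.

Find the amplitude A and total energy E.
½mv²_max = ½kA² → A = v_max√(m/k) = 1.3×√(0.46/48.2) = 0.127 m = 12.7 cm
E = ½mv²_max = ½×0.46×1.3² = 0.3887 J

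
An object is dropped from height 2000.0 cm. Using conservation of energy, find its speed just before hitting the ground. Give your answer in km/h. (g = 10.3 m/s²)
mgh = ½mv² → v = √(2gh) = √(2×10.3×20) = 20.3 m/s = 73.07 km/h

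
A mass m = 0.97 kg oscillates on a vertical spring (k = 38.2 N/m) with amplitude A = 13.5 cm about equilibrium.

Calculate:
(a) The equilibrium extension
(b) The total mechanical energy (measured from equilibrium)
x_eq = mg/k = 0.97×9.81/38.2 = 0.2491 m = 24.91 cm
E = ½kA² = ½×38.2×(0.135)² = 0.3481 J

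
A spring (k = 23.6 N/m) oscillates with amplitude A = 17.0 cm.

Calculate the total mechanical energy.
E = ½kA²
E = ½kA² = ½×23.6×(0.17)² = 0.341 J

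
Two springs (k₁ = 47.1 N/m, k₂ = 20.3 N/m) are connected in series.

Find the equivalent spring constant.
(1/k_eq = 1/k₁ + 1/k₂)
1/k_eq = 1/47.1 + 1/20.3 = 0.070493; k_eq = 14.19 N/m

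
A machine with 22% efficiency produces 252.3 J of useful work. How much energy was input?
W_in = W_out/η = 252.3/0.22 = 1146.8 J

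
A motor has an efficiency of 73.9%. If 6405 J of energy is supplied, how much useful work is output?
W_out = η × W_in = 0.739 × 6405 = 4733.3 J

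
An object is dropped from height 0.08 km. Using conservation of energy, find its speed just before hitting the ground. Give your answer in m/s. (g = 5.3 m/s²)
mgh = ½mv² → v = √(2gh) = √(2×5.3×80) = 29.12 m/s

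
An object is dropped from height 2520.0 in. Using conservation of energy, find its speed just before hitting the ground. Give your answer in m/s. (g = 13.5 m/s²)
mgh = ½mv² → v = √(2gh) = √(2×13.5×64.01) = 41.57 m/s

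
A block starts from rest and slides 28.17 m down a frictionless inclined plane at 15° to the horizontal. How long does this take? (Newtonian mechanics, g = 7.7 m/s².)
a = g sin(θ) = 7.7 × sin(15°) = 1.99 m/s²
t = √(2d/a) = √(2 × 28.17 / 1.99) = 5.32 s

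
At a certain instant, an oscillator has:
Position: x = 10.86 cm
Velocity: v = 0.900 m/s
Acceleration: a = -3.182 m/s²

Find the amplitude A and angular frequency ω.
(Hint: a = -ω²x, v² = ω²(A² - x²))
a = −ω²x → ω = √(|a|/x) = √(3.182/0.1086) = 5.413 rad/s
v² = ω²(A² − x²) → A = √(x² + v²/ω²) = √(0.1086² + 0.9²/5.413²) = 0.1986 m = 19.86 cm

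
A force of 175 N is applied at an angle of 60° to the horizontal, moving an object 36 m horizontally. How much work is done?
W = Fd cosθ = 175×36×cos(60°) = 3150.0 J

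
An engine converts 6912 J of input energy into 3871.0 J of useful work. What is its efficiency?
η = W_out/W_in = 3871.0/6912 = 0.56 = 56.0%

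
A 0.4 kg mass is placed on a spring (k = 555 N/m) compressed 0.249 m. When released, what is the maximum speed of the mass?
½kx² = ½mv² → v = x√(k/m) = 0.249×√(555/0.4) = 9.275 m/s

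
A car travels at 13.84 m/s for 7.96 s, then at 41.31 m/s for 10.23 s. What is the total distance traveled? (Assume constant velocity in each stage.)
d₁ = v₁t₁ = 13.84 × 7.96 = 110.166 m
d₂ = v₂t₂ = 41.31 × 10.23 = 422.601 m
d_total = 110.166 + 422.601 = 532.77 m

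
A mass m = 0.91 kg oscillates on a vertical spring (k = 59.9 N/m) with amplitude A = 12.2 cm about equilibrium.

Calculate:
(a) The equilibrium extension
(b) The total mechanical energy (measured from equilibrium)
x_eq = mg/k = 0.91×9.81/59.9 = 0.149 m = 14.9 cm
E = ½kA² = ½×59.9×(0.122)² = 0.4458 J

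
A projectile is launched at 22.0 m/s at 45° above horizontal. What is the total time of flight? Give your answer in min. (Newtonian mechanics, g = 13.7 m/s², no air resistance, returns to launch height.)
T = 2v₀sin(θ)/g (with unit conversion) = 0.03785 min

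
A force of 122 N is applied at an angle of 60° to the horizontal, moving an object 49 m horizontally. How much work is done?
W = Fd cosθ = 122×49×cos(60°) = 2989.0 J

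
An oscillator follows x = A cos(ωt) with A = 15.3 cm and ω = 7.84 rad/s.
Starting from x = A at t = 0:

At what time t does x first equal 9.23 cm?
cos(ωt) = x/A = 9.23/15.3 = 0.6033
ωt = arccos(0.6033) = 0.9232 rad
t = 0.9232/7.84 = 0.1178 s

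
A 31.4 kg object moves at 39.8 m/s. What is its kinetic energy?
KE = ½mv² = ½×31.4×39.8² = 24869.43 J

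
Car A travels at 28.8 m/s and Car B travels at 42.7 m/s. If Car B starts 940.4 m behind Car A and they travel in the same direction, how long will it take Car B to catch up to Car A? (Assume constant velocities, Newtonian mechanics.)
Relative speed: v_rel = 42.7 - 28.8 = 13.9 m/s
Time to catch: t = d₀/v_rel = 940.4/13.9 = 67.65 s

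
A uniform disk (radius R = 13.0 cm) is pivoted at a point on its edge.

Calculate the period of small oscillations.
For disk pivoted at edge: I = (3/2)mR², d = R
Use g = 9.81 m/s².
I/m = (3/2)R² = 0.02535 m²; d = R = 0.13 m
T = 2π√((3/2)R²/(gR)) = 2π√(3R/(2g)) = 0.8859 s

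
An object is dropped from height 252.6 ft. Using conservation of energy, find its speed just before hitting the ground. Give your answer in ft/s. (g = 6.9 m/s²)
mgh = ½mv² → v = √(2gh) = √(2×6.9×76.99) = 32.6 m/s = 106.9 ft/s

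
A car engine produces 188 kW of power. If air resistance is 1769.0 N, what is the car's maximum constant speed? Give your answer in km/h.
P = Fv → v = P/F = 188000 W / 1769 N = 106.3 m/s = 382.6 km/h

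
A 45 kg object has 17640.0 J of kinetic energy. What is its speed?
KE = ½mv² → v = √(2KE/m) = √(2×17640.0/45) = 28.0 m/s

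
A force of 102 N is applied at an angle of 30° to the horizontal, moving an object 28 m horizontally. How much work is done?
W = Fd cosθ = 102×28×cos(30°) = 2473.4 J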